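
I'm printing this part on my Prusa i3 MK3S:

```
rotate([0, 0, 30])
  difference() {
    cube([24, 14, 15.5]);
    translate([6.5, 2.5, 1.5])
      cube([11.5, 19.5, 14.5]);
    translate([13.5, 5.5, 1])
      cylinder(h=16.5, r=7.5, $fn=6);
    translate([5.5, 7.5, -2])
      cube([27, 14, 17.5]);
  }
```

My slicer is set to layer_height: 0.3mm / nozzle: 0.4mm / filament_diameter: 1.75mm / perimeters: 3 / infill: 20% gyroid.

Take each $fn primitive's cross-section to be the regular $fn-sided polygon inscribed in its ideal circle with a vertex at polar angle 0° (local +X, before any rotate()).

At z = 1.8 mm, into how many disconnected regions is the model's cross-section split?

2

At z = 1.8 mm: the cube (footprint 24×14) is included at this height; the 11.5×19.5 cube at (6.5, 2.5) contributes its full rectangle; the cylinder at (13.5, 5.5): section is a regular 6-gon, circumradius r=7.5; the 27×14 cube at (5.5, 7.5) contributes its full rectangle; Subtracting the remaining from the first: starting from the 24×14 cube, the 11.5×19.5 cube at (6.5, 2.5) partially overlaps it — only the 132.25 mm² overlap (of its 224.25 mm²) is removed, clipping the outline; the r=7.5 cylinder at (13.5, 5.5) partially overlaps it — only the 39.86 mm² overlap (of its 146.14 mm²) is removed, clipping the outline; the 27×14 cube at (5.5, 7.5) partially overlaps it — only the 42.55 mm² overlap (of its 378.00 mm²) is removed, clipping the outline — 2 connected regions; (whole slice rotated 30° about Z — lengths, areas and connectivity unchanged). The result has 2 disconnected regions.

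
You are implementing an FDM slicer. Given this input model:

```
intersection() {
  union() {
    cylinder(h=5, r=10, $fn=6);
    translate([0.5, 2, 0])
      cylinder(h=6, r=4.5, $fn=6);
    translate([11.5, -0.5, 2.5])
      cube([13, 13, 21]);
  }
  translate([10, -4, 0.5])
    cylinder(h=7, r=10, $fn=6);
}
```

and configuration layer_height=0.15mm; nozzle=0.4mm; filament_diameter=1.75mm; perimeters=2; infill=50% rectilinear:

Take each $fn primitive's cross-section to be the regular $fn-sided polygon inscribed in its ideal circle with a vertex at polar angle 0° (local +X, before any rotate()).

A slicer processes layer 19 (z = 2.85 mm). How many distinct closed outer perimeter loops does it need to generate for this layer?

At z = 2.85 mm: the cylinder: section is a regular 6-gon, circumradius r=10; the r=4.5 cylinder at (0.5, 2) gives a regular 6-gon of circumradius 4.5 (constant along its height); the 13×13 cube at (11.5, -0.5) contributes its full rectangle; Taking the union: the regions partially overlap (shared area 52.61 mm²), so overlapping operands fuse into one piece — 2 connected regions; the r=10 cylinder at (10, -4) contributes a regular 6-gon of circumradius 10; Keeping only the common overlap: the r=10 cylinder at (10, -4) partially overlaps the result so far; clipping to the common part keeps 103.11 mm² — 2 connected regions. The result has 2 disconnected regions.

2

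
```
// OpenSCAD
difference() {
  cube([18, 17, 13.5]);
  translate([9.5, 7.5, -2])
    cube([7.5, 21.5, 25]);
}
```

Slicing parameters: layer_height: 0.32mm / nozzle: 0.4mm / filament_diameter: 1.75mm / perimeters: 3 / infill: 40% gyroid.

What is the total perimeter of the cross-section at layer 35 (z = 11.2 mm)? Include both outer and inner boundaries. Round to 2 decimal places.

At z = 11.2 mm: the cube (footprint 18×17) is included at this height (perimeter 70.00 mm); the cube at (9.5, 7.5) is present — its section is the full 7.5×21.5 rectangle (perimeter 58.00 mm); Taking the first minus the rest: starting from the 18×17 cube, the 7.5×21.5 cube at (9.5, 7.5) partially overlaps it — only the 71.25 mm² overlap (of its 161.25 mm²) is removed, clipping the outline — boundary = 89.00 mm. Overall, the cross-section is a single solid region. Total boundary length (outer) = 89.00 mm.

89.00 mm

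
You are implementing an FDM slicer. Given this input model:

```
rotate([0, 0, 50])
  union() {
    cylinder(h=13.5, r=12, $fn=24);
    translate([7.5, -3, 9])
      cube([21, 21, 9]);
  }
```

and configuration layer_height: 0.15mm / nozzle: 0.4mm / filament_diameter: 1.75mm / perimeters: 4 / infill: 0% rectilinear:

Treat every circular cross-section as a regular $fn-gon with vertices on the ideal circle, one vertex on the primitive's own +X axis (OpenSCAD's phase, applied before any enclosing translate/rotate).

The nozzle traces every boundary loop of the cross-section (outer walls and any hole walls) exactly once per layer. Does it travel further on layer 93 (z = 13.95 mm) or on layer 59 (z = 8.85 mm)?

layer 93 (z = 13.95 mm)

Layer 93 (z = 13.95): the cylinder does not reach this height (z outside [0, 13.5]); the cube at (7.5, -3) is present — its section is the full 21×21 rectangle (perimeter 84.00 mm); Combining (union): only the 21×21 cube at (7.5, -3) is present, so the union is just that shape — boundary = 84.00 mm; (rotated 50° about Z; rotation is an isometry so areas/perimeters/island counts are preserved). So its perimeter = 84.00 mm. Layer 59 (z = 8.85): the cylinder: section is a regular 24-gon, circumradius r=12 (perimeter = 2·24·12.000·sin(180°/24) = 75.18 mm); the cube at (7.5, -3) is absent (z outside [9, 18]); Merging all regions: only the r=12 cylinder is present, so the union is just that shape — boundary = 75.18 mm; (rotated 50° about Z; rotation is an isometry so areas/perimeters/island counts are preserved). So its perimeter = 75.18 mm. Layer 93 is larger (84.00 vs 75.18 mm).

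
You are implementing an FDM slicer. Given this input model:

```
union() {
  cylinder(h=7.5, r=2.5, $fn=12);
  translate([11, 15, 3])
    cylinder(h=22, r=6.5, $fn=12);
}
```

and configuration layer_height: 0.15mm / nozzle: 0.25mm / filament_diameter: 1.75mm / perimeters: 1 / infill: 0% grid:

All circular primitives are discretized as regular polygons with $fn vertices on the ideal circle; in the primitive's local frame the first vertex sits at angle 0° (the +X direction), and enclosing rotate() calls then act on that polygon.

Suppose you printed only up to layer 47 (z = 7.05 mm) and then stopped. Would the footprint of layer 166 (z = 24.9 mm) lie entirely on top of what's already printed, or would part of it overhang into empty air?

Compare the two slices. At z = 7.05: the r=2.5 cylinder contributes a regular 12-gon of circumradius 2.5 (area = (12/2)·2.500²·sin(360°/12) = 18.75 mm²); the r=6.5 cylinder at (11, 15) gives a regular 12-gon of circumradius 6.5 (constant along its height) (area = (12/2)·6.500²·sin(360°/12) = 126.75 mm²); Merging all regions: the 2 present regions are separate (no shared area or edge), so areas and boundary lengths simply add and each stays a separate island — area = 145.50 mm². At z = 24.9: the cylinder is absent (z outside [0, 7.5]); the cylinder at (11, 15): section is a regular 12-gon, circumradius r=6.5 (area = (12/2)·6.500²·sin(360°/12) = 126.75 mm²); Merging all regions: only the r=6.5 cylinder at (11, 15) is present, so the union is just that shape — area = 126.75 mm². Checking containment: the cross-section at z = 24.9 is a subset of the cross-section at z = 7.05.

entirely on top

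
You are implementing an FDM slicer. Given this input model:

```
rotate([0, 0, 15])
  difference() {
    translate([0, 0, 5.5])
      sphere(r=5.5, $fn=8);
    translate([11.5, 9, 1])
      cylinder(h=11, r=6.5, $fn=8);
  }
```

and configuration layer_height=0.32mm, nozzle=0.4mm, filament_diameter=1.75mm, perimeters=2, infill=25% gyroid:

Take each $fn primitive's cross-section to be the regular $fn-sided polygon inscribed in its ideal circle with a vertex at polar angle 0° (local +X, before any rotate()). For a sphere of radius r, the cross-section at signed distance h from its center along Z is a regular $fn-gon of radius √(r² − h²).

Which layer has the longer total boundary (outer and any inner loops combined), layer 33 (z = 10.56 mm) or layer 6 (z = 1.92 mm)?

Layer 33 (z = 10.56): the r=5.5 sphere slices to a regular 8-gon of circumradius 2.156 (√(r²−h²) with h=5.06 from center) (perimeter = 2·8·2.156·sin(180°/8) = 13.20 mm); the cylinder at (11.5, 9): section is a regular 8-gon, circumradius r=6.5 (perimeter = 2·8·6.500·sin(180°/8) = 39.80 mm); After the difference (first − rest): starting from the r=5.5 sphere, the r=6.5 cylinder at (11.5, 9) misses the remaining region (no effect) — boundary = 13.20 mm; (rotated 15° about Z; rotation is an isometry so areas/perimeters/island counts are preserved). So its perimeter = 13.20 mm. Layer 6 (z = 1.92): the r=5.5 sphere slices to a regular 8-gon of circumradius 4.175 (√(r²−h²) with h=3.58 from center) (perimeter = 2·8·4.175·sin(180°/8) = 25.57 mm); the r=6.5 cylinder at (11.5, 9) contributes a regular 8-gon of circumradius 6.5 (perimeter = 2·8·6.500·sin(180°/8) = 39.80 mm); Taking the first minus the rest: starting from the r=5.5 sphere, the r=6.5 cylinder at (11.5, 9) misses the remaining region (no effect) — boundary = 25.57 mm; (whole slice rotated 15° about Z — lengths, areas and connectivity unchanged). So its perimeter = 25.57 mm. Layer 6 is larger (25.57 vs 13.20 mm).

layer 6 (z = 1.92 mm)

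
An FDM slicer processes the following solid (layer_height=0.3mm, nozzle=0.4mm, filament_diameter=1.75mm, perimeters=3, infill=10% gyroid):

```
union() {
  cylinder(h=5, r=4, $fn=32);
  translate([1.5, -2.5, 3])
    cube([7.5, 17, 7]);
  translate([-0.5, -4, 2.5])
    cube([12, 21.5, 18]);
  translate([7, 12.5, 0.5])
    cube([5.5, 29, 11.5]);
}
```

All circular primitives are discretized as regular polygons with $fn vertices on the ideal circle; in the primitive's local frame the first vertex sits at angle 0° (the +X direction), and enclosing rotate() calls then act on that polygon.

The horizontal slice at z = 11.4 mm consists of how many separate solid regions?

At z = 11.4 mm: the cylinder is not intersected at this z (z outside [0, 5]); the cube at (1.5, -2.5) is absent (z outside [3, 10]); the 12×21.5 cube at (-0.5, -4) contributes its full rectangle; the 5.5×29 cube at (7, 12.5) contributes its full rectangle; Combining (union): the regions partially overlap (shared area 22.50 mm²), so overlapping operands fuse into one piece — 1 connected region. The result has 1 disconnected region.

1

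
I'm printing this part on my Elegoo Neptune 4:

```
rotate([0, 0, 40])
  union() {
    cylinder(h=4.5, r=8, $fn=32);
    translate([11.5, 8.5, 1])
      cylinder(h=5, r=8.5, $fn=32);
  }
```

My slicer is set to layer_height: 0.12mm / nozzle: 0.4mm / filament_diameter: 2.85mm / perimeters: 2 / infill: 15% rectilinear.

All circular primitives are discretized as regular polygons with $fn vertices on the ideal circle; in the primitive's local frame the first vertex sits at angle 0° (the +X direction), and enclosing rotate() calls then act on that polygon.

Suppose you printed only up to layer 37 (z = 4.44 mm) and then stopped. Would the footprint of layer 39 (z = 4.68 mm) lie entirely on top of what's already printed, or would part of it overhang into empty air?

entirely on top

Compare the two slices. At z = 4.44: the r=8 cylinder gives a regular 32-gon of circumradius 8 (constant along its height) (area = (32/2)·8.000²·sin(360°/32) = 199.77 mm²); the r=8.5 cylinder at (11.5, 8.5) contributes a regular 32-gon of circumradius 8.5 (area = (32/2)·8.500²·sin(360°/32) = 225.52 mm²); Merging all regions: the regions partially overlap — summed areas 425.30 mm² minus the doubly-counted overlap 11.78 mm² gives 413.52 mm² — area = 413.52 mm²; (rotated 40° about Z; rotation is an isometry so areas/perimeters/island counts are preserved). At z = 4.68: the cylinder is absent (z outside [0, 4.5]); the r=8.5 cylinder at (11.5, 8.5) gives a regular 32-gon of circumradius 8.5 (constant along its height) (area = (32/2)·8.500²·sin(360°/32) = 225.52 mm²); Merging all regions: only the r=8.5 cylinder at (11.5, 8.5) is present, so the union is just that shape — area = 225.52 mm²; (rotated 40° about Z; rotation is an isometry so areas/perimeters/island counts are preserved). Checking containment: the cross-section at z = 4.68 is a subset of the cross-section at z = 4.44.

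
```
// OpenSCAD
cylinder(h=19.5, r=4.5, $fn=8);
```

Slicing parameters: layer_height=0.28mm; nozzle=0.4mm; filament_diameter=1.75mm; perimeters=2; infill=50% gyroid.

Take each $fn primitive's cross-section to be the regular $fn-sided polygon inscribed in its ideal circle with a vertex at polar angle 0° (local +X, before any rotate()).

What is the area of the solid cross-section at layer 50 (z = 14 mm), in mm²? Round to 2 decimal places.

57.28 mm²

At z = 14 mm: the cylinder: section is a regular 8-gon, circumradius r=4.5 (area = (8/2)·4.500²·sin(360°/8) = 57.28 mm²). Overall, the cross-section is a single solid region. Net area = 57.28 mm².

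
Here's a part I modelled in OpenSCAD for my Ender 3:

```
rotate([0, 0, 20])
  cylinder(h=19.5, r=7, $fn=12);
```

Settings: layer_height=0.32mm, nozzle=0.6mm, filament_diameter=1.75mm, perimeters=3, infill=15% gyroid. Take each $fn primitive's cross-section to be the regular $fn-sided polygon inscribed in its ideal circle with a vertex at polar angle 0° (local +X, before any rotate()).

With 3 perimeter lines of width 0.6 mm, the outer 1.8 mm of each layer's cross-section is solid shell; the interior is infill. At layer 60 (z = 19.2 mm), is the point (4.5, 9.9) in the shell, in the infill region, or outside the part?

outside

At z = 19.2 mm: the cylinder: section is a regular 12-gon, circumradius r=7; (rotated 20° about Z; rotation is an isometry so areas/perimeters/island counts are preserved). Overall, the cross-section is a single solid region. Undo the 20° rotation: the query point maps to (7.615, 7.764) in the un-rotated model frame. The nearest boundary edge runs (6.06, 3.50)→(3.50, 6.06); distance from the point to it = 4.11 mm. The point is not inside any of the regions above, so it lies outside the cross-section (4.11 mm from the nearest boundary).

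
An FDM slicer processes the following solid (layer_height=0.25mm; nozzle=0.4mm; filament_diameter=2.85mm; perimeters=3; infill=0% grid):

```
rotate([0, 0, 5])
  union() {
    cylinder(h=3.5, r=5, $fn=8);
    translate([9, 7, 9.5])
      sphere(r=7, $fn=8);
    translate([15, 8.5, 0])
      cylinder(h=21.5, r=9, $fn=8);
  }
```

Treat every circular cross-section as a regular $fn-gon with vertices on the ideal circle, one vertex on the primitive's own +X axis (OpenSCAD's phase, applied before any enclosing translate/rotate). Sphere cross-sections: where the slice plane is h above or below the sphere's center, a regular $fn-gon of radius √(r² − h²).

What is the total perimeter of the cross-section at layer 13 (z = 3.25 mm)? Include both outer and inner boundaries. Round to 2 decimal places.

At z = 3.25 mm: the r=5 cylinder contributes a regular 8-gon of circumradius 5 (perimeter = 2·8·5.000·sin(180°/8) = 30.61 mm); the r=7 sphere at (9, 7) contributes a regular 8-gon of circumradius √(7²−6.25²) = 3.152 (perimeter = 2·8·3.152·sin(180°/8) = 19.30 mm); the r=9 cylinder at (15, 8.5) gives a regular 8-gon of circumradius 9 (constant along its height) (perimeter = 2·8·9.000·sin(180°/8) = 55.11 mm); Taking the union: the regions partially overlap (shared area 25.87 mm²), so the edge portions inside another operand are dropped and the merged outline is re-measured after clipping — boundary = 86.31 mm; (whole slice rotated 5° about Z — lengths, areas and connectivity unchanged). Overall, the cross-section has 2 separate islands. Total boundary length (outer) = 86.31 mm.

86.31 mm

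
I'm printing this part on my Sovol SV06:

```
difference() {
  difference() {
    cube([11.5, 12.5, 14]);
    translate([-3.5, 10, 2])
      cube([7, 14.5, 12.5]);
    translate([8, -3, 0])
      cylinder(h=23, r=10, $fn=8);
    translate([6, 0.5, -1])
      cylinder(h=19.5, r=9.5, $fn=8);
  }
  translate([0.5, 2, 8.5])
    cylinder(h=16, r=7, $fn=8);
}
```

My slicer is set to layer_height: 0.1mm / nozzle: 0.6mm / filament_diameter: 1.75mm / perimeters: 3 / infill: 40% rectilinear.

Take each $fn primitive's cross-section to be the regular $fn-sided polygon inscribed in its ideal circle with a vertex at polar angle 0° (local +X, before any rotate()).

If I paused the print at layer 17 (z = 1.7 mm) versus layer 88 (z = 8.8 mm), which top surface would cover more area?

layer 17 (z = 1.7 mm)

Layer 17 (z = 1.7): the cube is present — its section is the full 11.5×12.5 rectangle (area 143.75 mm²); the cube at (-3.5, 10) is not intersected at this z (z outside [2, 14.5]); the cylinder at (8, -3): section is a regular 8-gon, circumradius r=10 (area = (8/2)·10.000²·sin(360°/8) = 282.84 mm²); the r=9.5 cylinder at (6, 0.5) gives a regular 8-gon of circumradius 9.5 (constant along its height) (area = (8/2)·9.500²·sin(360°/8) = 255.27 mm²); After the difference (first − rest): starting from the 11.5×12.5 cube (143.75 mm²), the r=10 cylinder at (8, -3) partially overlaps it — only the 63.85 mm² overlap (of its 282.84 mm²) is removed, clipping the outline; the r=9.5 cylinder at (6, 0.5) partially overlaps it — only the 37.43 mm² overlap (of its 255.27 mm²) is removed, clipping the outline — area = 42.47 mm²; the cylinder at (0.5, 2) does not reach this height (z outside [8.5, 24.5]); Subtracting the remaining from the first: none of the subtracted shapes is present at this height, so that combined region is unchanged — area = 42.47 mm². So its area = 42.47 mm². Layer 88 (z = 8.8): the cube (footprint 11.5×12.5) is included at this height (area 143.75 mm²); the 7×14.5 cube at (-3.5, 10) contributes its full rectangle (area 101.50 mm²); the cylinder at (8, -3): section is a regular 8-gon, circumradius r=10 (area = (8/2)·10.000²·sin(360°/8) = 282.84 mm²); the r=9.5 cylinder at (6, 0.5) contributes a regular 8-gon of circumradius 9.5 (area = (8/2)·9.500²·sin(360°/8) = 255.27 mm²); After the difference (first − rest): starting from the 11.5×12.5 cube (143.75 mm²), the 7×14.5 cube at (-3.5, 10) partially overlaps it — only the 8.75 mm² overlap (of its 101.50 mm²) is removed, clipping the outline; the r=10 cylinder at (8, -3) partially overlaps it — only the 63.85 mm² overlap (of its 282.84 mm²) is removed, clipping the outline; the r=9.5 cylinder at (6, 0.5) partially overlaps it — only the 37.43 mm² overlap (of its 255.27 mm²) is removed, clipping the outline — area = 33.72 mm²; the r=7 cylinder at (0.5, 2) gives a regular 8-gon of circumradius 7 (constant along its height) (area = (8/2)·7.000²·sin(360°/8) = 138.59 mm²); Taking the first minus the rest: starting from that combined region (33.72 mm²), the r=7 cylinder at (0.5, 2) partially overlaps it — only the 1.63 mm² overlap (of its 138.59 mm²) is removed, clipping the outline — area = 32.10 mm². So its area = 32.10 mm². Layer 17 is larger (42.47 vs 32.10 mm²).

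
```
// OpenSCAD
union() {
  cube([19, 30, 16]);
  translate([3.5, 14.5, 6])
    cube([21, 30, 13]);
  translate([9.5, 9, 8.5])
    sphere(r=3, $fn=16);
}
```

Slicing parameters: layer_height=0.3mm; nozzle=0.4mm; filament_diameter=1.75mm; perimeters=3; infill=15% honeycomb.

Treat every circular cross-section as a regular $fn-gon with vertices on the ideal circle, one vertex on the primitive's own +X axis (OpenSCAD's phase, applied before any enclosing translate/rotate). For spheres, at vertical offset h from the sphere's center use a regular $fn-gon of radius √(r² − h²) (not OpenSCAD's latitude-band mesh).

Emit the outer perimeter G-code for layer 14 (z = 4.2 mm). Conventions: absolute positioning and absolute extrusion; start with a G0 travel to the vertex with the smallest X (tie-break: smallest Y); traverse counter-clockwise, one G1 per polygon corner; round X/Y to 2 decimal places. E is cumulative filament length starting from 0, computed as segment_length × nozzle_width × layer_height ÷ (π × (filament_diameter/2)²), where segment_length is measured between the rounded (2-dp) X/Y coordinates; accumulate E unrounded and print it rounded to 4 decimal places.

G0 X0.00 Y0.00 Z4.20
G1 X19.00 Y0.00 E0.9479
G1 X19.00 Y30.00 E2.4446
G1 X0.00 Y30.00 E3.3925
G1 X0.00 Y0.00 E4.8892

At z = 4.2 mm: the cube (footprint 19×30) is included at this height; the cube at (3.5, 14.5) is not intersected at this z (z outside [6, 19]); the sphere at (9.5, 9) is not intersected at this z (|z−center|=4.300 > r=3); Merging all regions: only the 19×30 cube is present, so the union is just that shape — 1 connected region. The outline is a single polygon with 4 vertices. Extrusion per mm of travel: 0.4 × 0.3 / (π × 0.875²) = 0.049890. Accumulating E over each segment gives final E = 4.8892.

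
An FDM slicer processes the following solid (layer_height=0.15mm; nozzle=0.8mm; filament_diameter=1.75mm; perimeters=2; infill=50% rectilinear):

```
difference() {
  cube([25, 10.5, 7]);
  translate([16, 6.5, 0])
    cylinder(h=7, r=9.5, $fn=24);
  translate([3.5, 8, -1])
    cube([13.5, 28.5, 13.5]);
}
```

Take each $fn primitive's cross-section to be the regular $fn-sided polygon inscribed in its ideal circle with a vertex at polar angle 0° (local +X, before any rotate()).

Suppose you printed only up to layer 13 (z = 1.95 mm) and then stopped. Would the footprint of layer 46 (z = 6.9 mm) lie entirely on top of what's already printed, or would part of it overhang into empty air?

Compare the two slices. At z = 1.95: the cube is present — its section is the full 25×10.5 rectangle (area 262.50 mm²); the cylinder at (16, 6.5): section is a regular 24-gon, circumradius r=9.5 (area = (24/2)·9.500²·sin(360°/24) = 280.30 mm²); the cube at (3.5, 8) (footprint 13.5×28.5) is included at this height (area 384.75 mm²); After the difference (first − rest): starting from the 25×10.5 cube (262.50 mm²), the r=9.5 cylinder at (16, 6.5) partially overlaps it — only the 183.73 mm² overlap (of its 280.30 mm²) is removed, clipping the outline; the 13.5×28.5 cube at (3.5, 8) partially overlaps it — only the 8.74 mm² overlap (of its 384.75 mm²) is removed, clipping the outline — area = 70.03 mm². At z = 6.9: the 25×10.5 cube contributes its full rectangle (area 262.50 mm²); the r=9.5 cylinder at (16, 6.5) gives a regular 24-gon of circumradius 9.5 (constant along its height) (area = (24/2)·9.500²·sin(360°/24) = 280.30 mm²); the 13.5×28.5 cube at (3.5, 8) contributes its full rectangle (area 384.75 mm²); After the difference (first − rest): starting from the 25×10.5 cube (262.50 mm²), the r=9.5 cylinder at (16, 6.5) partially overlaps it — only the 183.73 mm² overlap (of its 280.30 mm²) is removed, clipping the outline; the 13.5×28.5 cube at (3.5, 8) partially overlaps it — only the 8.74 mm² overlap (of its 384.75 mm²) is removed, clipping the outline — area = 70.03 mm². Checking containment: the cross-section at z = 6.9 is a subset of the cross-section at z = 1.95.

entirely on top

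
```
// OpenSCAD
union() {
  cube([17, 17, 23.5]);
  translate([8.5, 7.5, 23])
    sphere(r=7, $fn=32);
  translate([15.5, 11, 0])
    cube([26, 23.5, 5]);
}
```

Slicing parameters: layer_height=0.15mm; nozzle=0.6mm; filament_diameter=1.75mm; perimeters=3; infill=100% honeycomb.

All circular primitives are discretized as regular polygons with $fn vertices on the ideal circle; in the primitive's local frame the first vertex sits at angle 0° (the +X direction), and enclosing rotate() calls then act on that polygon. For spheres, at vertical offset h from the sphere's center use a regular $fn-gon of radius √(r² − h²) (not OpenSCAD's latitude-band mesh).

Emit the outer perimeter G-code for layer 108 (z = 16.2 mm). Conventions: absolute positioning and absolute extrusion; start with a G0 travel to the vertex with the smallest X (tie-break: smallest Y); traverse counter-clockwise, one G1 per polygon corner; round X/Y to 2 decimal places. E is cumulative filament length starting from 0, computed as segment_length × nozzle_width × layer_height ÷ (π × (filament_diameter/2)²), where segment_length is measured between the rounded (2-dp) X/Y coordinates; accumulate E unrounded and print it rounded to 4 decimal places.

At z = 16.2 mm: the cube is present — its section is the full 17×17 rectangle; the r=7 sphere at (8.5, 7.5) slices to a regular 32-gon of circumradius 1.661 (√(r²−h²) with h=6.8 from center); the cube at (15.5, 11) is absent (z outside [0, 5]); Combining (union): the r=7 sphere at (8.5, 7.5) lies entirely inside the 17×17 cube, so the union is just the 17×17 cube — 1 connected region. The outline is a single polygon with 4 vertices. Extrusion per mm of travel: 0.6 × 0.15 / (π × 0.875²) = 0.037418. Accumulating E over each segment gives final E = 2.5444.

G0 X0.00 Y0.00 Z16.20
G1 X17.00 Y0.00 E0.6361
G1 X17.00 Y17.00 E1.2722
G1 X0.00 Y17.00 E1.9083
G1 X0.00 Y0.00 E2.5444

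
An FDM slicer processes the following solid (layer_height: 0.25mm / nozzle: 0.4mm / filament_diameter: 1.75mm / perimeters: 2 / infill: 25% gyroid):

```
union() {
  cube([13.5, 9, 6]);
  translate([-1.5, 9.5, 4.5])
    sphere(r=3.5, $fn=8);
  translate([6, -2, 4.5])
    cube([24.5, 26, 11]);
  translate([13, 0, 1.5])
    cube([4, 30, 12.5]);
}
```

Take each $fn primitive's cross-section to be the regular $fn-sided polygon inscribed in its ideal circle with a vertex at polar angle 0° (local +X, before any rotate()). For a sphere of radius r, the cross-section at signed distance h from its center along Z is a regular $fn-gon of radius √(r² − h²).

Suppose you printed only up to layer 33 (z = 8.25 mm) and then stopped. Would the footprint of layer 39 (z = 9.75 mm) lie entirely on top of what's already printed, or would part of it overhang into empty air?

Compare the two slices. At z = 8.25: the cube does not reach this height (z outside [0, 6]); the sphere at (-1.5, 9.5) does not reach this height (|z−center|=3.750 > r=3.5); the 24.5×26 cube at (6, -2) contributes its full rectangle (area 637.00 mm²); the 4×30 cube at (13, 0) contributes its full rectangle (area 120.00 mm²); Taking the union: the regions partially overlap — summed areas 757.00 mm² minus the doubly-counted overlap 96.00 mm² gives 661.00 mm² — area = 661.00 mm². At z = 9.75: the cube is not intersected at this z (z outside [0, 6]); the sphere at (-1.5, 9.5) is absent (|z−center|=5.250 > r=3.5); the cube at (6, -2) (footprint 24.5×26) is included at this height (area 637.00 mm²); the cube at (13, 0) is present — its section is the full 4×30 rectangle (area 120.00 mm²); Combining (union): the regions partially overlap — summed areas 757.00 mm² minus the doubly-counted overlap 96.00 mm² gives 661.00 mm² — area = 661.00 mm². Checking containment: the cross-section at z = 9.75 is a subset of the cross-section at z = 8.25.

entirely on top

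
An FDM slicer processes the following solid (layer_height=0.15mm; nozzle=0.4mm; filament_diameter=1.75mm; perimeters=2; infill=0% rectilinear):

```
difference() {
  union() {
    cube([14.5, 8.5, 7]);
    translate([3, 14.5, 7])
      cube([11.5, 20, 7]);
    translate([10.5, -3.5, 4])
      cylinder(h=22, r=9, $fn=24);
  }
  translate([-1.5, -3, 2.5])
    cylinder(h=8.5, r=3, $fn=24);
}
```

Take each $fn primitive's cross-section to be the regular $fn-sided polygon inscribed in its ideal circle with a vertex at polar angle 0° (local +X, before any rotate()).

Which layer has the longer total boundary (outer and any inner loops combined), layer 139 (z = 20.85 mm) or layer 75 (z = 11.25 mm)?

layer 75 (z = 11.25 mm)

Layer 139 (z = 20.85): the cube does not reach this height (z outside [0, 7]); the cube at (3, 14.5) does not reach this height (z outside [7, 14]); the r=9 cylinder at (10.5, -3.5) contributes a regular 24-gon of circumradius 9 (perimeter = 2·24·9.000·sin(180°/24) = 56.39 mm); Combining (union): only the r=9 cylinder at (10.5, -3.5) is present, so the union is just that shape — boundary = 56.39 mm; the cylinder at (-1.5, -3) is absent (z outside [2.5, 11]); After the difference (first − rest): none of the subtracted shapes is present at this height, so the result so far is unchanged — boundary = 56.39 mm. So its perimeter = 56.39 mm. Layer 75 (z = 11.25): the cube does not reach this height (z outside [0, 7]); the 11.5×20 cube at (3, 14.5) contributes its full rectangle (perimeter 63.00 mm); the r=9 cylinder at (10.5, -3.5) contributes a regular 24-gon of circumradius 9 (perimeter = 2·24·9.000·sin(180°/24) = 56.39 mm); Merging all regions: the 2 present regions are separate (no shared area or edge), so areas and boundary lengths simply add and each stays a separate island — boundary = 119.39 mm; the cylinder at (-1.5, -3) is absent (z outside [2.5, 11]); Subtracting the remaining from the first: none of the subtracted shapes is present at this height, so the result so far is unchanged — boundary = 119.39 mm. So its perimeter = 119.39 mm. Layer 75 is larger (119.39 vs 56.39 mm).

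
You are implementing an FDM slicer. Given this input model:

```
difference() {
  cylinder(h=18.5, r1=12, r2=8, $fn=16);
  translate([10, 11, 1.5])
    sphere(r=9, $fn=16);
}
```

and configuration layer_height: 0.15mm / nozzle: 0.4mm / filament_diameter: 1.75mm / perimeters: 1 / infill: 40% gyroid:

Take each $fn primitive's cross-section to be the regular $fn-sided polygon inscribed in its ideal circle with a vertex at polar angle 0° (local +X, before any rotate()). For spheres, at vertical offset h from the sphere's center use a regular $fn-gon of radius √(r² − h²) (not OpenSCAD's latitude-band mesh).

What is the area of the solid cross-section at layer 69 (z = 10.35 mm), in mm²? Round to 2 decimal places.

291.76 mm²

At z = 10.35 mm: the cone (r1=12→r2=8) has section circumradius 9.762 here — a regular 16-gon (area = (16/2)·9.762²·sin(360°/16) = 291.76 mm²); the sphere at (10, 11): section is a regular 16-gon, circumradius = √(r²−h²) = √(9²−8.85²) = 1.636 (area = (16/2)·1.636²·sin(360°/16) = 8.20 mm²); After the difference (first − rest): starting from the cone (291.76 mm²), the r=9 sphere at (10, 11) misses the remaining region (no effect) — area = 291.76 mm². Overall, the cross-section is a single solid region. Net area = 291.76 mm².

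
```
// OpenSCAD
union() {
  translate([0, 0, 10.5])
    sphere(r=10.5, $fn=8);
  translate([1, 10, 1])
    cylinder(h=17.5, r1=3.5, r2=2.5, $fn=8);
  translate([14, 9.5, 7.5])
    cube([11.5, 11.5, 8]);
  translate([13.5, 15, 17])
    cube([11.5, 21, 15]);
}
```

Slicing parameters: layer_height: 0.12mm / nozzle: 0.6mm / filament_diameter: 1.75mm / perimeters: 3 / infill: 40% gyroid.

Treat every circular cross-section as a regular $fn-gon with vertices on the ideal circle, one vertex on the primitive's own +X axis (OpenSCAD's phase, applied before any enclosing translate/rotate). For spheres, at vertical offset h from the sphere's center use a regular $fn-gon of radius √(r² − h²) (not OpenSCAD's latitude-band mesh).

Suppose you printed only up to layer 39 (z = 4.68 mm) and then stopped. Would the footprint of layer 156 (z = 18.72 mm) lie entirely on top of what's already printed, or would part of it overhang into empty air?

Compare the two slices. At z = 4.68: the r=10.5 sphere slices to a regular 8-gon of circumradius 8.739 (√(r²−h²) with h=5.82 from center) (area = (8/2)·8.739²·sin(360°/8) = 216.03 mm²); the cone at (1, 10) contributes a regular 8-gon of circumradius 3.290 (interpolated between r1=3.5 and r2=2.5 at t=0.210) (area = (8/2)·3.290²·sin(360°/8) = 30.61 mm²); the cube at (14, 9.5) is not intersected at this z (z outside [7.5, 15.5]); the cube at (13.5, 15) does not reach this height (z outside [17, 32]); Combining (union): the regions partially overlap — summed areas 246.64 mm² minus the doubly-counted overlap 4.65 mm² gives 241.99 mm² — area = 241.99 mm². At z = 18.72: the r=10.5 sphere slices to a regular 8-gon of circumradius 6.533 (√(r²−h²) with h=8.22 from center) (area = (8/2)·6.533²·sin(360°/8) = 120.72 mm²); the cone at (1, 10) is absent (z outside [1, 18.5]); the cube at (14, 9.5) does not reach this height (z outside [7.5, 15.5]); the cube at (13.5, 15) is present — its section is the full 11.5×21 rectangle (area 241.50 mm²); Taking the union: the 2 present regions are separate (no shared area or edge), so areas and boundary lengths simply add and each stays a separate island — area = 362.22 mm². Checking containment: at z = 18.72 the cross-section extends beyond the z = 4.68 cross-section by about 241.50 mm².

part overhangs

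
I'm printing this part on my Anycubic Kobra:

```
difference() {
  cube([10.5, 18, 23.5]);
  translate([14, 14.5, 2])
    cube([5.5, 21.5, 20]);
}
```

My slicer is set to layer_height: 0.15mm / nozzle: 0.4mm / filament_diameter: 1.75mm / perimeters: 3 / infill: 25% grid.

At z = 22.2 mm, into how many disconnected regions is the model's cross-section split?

At z = 22.2 mm: the 10.5×18 cube contributes its full rectangle; the cube at (14, 14.5) is not intersected at this z (z outside [2, 22]); Subtracting the remaining from the first: none of the subtracted shapes is present at this height, so the 10.5×18 cube is unchanged — 1 connected region. The result has 1 disconnected region.

1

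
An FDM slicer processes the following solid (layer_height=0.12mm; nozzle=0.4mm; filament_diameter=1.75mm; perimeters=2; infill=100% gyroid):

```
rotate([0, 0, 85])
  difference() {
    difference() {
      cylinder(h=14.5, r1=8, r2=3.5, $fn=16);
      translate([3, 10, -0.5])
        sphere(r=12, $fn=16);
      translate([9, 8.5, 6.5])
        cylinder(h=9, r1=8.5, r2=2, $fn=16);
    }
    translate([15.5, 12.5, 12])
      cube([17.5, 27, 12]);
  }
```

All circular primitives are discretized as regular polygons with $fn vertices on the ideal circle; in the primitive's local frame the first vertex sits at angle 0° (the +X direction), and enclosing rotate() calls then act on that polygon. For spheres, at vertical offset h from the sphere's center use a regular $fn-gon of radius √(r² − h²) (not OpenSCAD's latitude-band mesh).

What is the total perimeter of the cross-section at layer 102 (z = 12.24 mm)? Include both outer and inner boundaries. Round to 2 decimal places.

At z = 12.24 mm: the cone (r1=8→r2=3.5) has section circumradius 4.201 here — a regular 16-gon (perimeter = 2·16·4.201·sin(180°/16) = 26.23 mm); the sphere at (3, 10) does not reach this height (|z−center|=12.740 > r=12); the cone at (9, 8.5) contributes a regular 16-gon of circumradius 4.354 (interpolated between r1=8.5 and r2=2 at t=0.638) (perimeter = 2·16·4.354·sin(180°/16) = 27.18 mm); After the difference (first − rest): starting from the cone, the cone at (9, 8.5) misses the remaining region (no effect) — boundary = 26.23 mm; the cube at (15.5, 12.5) (footprint 17.5×27) is included at this height (perimeter 89.00 mm); Subtracting the remaining from the first: starting from the result so far, the 17.5×27 cube at (15.5, 12.5) misses the remaining region (no effect) — boundary = 26.23 mm; (rotated 85° about Z; rotation is an isometry so areas/perimeters/island counts are preserved). Overall, the cross-section is a single solid region. Total boundary length (outer) = 26.23 mm.

26.23 mm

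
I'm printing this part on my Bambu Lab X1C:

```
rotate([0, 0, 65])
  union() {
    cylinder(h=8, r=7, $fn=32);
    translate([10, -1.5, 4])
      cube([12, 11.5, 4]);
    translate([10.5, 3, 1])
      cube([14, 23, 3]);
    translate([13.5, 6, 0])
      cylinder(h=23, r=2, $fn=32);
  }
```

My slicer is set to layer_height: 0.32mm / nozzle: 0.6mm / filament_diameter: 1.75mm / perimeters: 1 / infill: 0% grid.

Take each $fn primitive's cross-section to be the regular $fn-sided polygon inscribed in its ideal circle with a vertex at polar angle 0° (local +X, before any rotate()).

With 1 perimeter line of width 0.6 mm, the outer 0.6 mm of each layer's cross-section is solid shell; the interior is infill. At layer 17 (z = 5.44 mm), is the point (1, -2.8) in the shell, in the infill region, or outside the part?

infill

At z = 5.44 mm: the r=7 cylinder gives a regular 32-gon of circumradius 7 (constant along its height); the cube at (10, -1.5) (footprint 12×11.5) is included at this height; the cube at (10.5, 3) is absent (z outside [1, 4]); the cylinder at (13.5, 6): section is a regular 32-gon, circumradius r=2; Combining (union): the regions partially overlap (shared area 12.49 mm²), so overlapping operands fuse into one piece — 2 connected regions; (rotated 65° about Z; rotation is an isometry so areas/perimeters/island counts are preserved). Overall, the cross-section has 2 separate islands. Undo the 65° rotation: the query point maps to (-2.115, -2.090) in the un-rotated model frame. The nearest boundary edge runs (-4.95, -4.95)→(-5.82, -3.89); distance from the point to it = 4.01 mm. (Shell/infill is judged within the island containing the point — the largest one.) The point is inside the cross-section and 4.01 mm from the nearest boundary — more than the 0.6 mm shell width (1 × 0.6), so it's in the infill interior.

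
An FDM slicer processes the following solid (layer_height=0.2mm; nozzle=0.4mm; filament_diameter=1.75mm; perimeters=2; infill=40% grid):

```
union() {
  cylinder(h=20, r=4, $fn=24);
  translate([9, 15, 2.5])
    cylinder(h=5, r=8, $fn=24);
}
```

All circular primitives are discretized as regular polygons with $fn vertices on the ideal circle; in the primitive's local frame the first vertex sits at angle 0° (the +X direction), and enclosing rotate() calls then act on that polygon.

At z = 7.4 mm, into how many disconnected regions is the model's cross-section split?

At z = 7.4 mm: the cylinder: section is a regular 24-gon, circumradius r=4; the r=8 cylinder at (9, 15) contributes a regular 24-gon of circumradius 8; Taking the union: the 2 present regions are separate (no shared area or edge), so areas and boundary lengths simply add and each stays a separate island — 2 connected regions. The result has 2 disconnected regions.

2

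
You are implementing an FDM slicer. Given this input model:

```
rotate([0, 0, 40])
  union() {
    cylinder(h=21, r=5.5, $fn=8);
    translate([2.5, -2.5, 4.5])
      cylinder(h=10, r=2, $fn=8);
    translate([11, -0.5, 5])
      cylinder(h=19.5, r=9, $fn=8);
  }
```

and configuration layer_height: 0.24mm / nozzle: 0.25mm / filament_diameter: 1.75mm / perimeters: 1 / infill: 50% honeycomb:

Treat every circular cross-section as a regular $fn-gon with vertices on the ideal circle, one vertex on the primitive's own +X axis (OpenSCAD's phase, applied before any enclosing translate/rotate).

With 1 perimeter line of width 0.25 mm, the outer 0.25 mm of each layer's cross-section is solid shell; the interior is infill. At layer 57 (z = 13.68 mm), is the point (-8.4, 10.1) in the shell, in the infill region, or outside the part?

outside

At z = 13.68 mm: the r=5.5 cylinder gives a regular 8-gon of circumradius 5.5 (constant along its height); the cylinder at (2.5, -2.5): section is a regular 8-gon, circumradius r=2; the r=9 cylinder at (11, -0.5) gives a regular 8-gon of circumradius 9 (constant along its height); Merging all regions: the regions partially overlap (shared area 25.91 mm²), so overlapping operands fuse into one piece — 1 connected region; (rotated 40° about Z; rotation is an isometry so areas/perimeters/island counts are preserved). Overall, the cross-section is a single solid region. Undo the 40° rotation: the query point maps to (0.057, 13.136) in the un-rotated model frame. The nearest boundary edge runs (-3.89, 3.89)→(0.00, 5.50); distance from the point to it = 7.64 mm. The point is not inside any of the regions above, so it lies outside the cross-section (7.64 mm from the nearest boundary).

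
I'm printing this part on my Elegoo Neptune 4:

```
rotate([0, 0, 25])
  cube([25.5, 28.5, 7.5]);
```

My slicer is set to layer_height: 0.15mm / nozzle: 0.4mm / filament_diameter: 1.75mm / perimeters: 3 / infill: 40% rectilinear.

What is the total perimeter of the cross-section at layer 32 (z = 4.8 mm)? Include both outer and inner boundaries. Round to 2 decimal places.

At z = 4.8 mm: the cube is present — its section is the full 25.5×28.5 rectangle (perimeter 108.00 mm); (whole slice rotated 25° about Z — lengths, areas and connectivity unchanged). Overall, the cross-section is a single solid region. Total boundary length (outer) = 108.00 mm.

108.00 mm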